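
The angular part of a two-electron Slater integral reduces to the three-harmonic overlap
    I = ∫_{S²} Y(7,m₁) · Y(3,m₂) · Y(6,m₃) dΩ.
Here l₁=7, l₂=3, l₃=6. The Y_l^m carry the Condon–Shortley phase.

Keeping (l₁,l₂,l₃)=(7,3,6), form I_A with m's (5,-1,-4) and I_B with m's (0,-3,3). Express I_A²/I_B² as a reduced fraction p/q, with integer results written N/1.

l's match ⇒ only the (l;m) 3-j factors differ between A and B.
A: triangle coeff Δ(7,3,6) = 1/2042040; Σ_t [0,2]: t=0:+1/3870720 t=1:−1/2177280 t=2:+1/29030400 = -29/174182400; (3j)²=841/185640 [(7 3 6; 5 -1 -4)], sign=-1
B: triangle coeff Δ(7,3,6) = 1/2042040; Σ_t [0,0]: t=0:+1/1451520 = 1/1451520; (3j)²=45/4862 [(7 3 6; 0 -3 3)], sign=-1
I_A²/I_B² = (841/185640)/(45/4862) = 9251/18900

9251/18900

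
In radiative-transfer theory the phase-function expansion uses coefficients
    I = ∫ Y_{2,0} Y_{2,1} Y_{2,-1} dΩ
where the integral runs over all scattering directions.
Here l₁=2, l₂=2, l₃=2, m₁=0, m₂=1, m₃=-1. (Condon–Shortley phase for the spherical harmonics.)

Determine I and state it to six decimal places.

m-sum 0 ✓  L=6 even ✓  0≤2≤4 ✓
Π(2lᵢ+1) = 5×5×5 = 125
triangle coeff Δ(2,2,2) = 1/630
Σ_t [0,2]: t=0:+1/8 t=1:−1/1 t=2:+1/8 = -3/4
(3j)²=2/35 [(2 2 2; 0 0 0)], sign=-1
Σ_t [1,2]: t=1:−1/2 t=2:+1/4 = -1/4
(3j)²=1/70 [(2 2 2; 0 1 -1)], sign=+1
⇒ 4πI² = 5/49
I = (-1)√(5/49/(4π)) = -0.09011188

-0.090112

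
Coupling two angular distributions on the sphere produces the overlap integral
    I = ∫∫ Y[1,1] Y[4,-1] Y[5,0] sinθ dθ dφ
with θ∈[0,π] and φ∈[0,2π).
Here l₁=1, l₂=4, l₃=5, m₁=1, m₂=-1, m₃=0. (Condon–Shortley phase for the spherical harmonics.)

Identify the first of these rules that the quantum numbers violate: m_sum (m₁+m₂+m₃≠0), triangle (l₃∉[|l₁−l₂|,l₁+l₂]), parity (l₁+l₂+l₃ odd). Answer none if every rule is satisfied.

none

azimuthal sum: 1 − 1 + 0 = 0  ✓
3 ≤ 5 ≤ 5 (triangle on l)  ✓
L = 1 + 4 + 5 = 10 (even)  ✓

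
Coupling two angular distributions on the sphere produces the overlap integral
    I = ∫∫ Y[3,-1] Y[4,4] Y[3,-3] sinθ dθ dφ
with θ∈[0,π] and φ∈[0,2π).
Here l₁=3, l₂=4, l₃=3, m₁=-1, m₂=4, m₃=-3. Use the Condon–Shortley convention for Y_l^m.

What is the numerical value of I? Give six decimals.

-0.166198

Checks pass: Σm=0; 10 even; l₃=3∈[1,7].
(2·3+1)(2·4+1)(2·3+1) = 441
Δ: 4! 2! 4! / 11! → 1/34650
sum: t=1:−1/72 t=2:+1/16 t=3:−1/72 = 5/144
3j²(3 4 3; 0 0 0) = Δ·Π!·Σ² = 2/77  (sign -1)
sum: t=4:+1/1152 = 1/1152
3j²(3 4 3; -1 4 -3) = Δ·Π!·Σ² = 1/33  (sign +1)
combine: 4πI² = 441·2/77·1/33 = 42/121
take √, sign -1: I = -0.16619847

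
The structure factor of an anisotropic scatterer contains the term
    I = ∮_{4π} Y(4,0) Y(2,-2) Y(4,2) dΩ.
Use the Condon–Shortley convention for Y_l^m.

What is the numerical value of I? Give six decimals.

Rules hold: Σm=0, L=10 even, 2≤4≤6.
N = 9·5·9 = 405
Δ = 2!·6!·2!/11! = 1/13860
Racah Σ t=0..2: t=0:+1/192 t=1:−1/36 t=2:+1/192 = -5/288
⇒ 3j(4 2 4; 0 0 0)² = 20/693, sgn -1
Racah Σ t=0..0: t=0:+1/192 = 1/192
⇒ 3j(4 2 4; 0 -2 2)² = 3/77, sgn +1
4πI² = N·(3j₀)²·(3jₘ)² = 2700/5929
I = -1·√(0.455389/4π) = -0.19036462

-0.190365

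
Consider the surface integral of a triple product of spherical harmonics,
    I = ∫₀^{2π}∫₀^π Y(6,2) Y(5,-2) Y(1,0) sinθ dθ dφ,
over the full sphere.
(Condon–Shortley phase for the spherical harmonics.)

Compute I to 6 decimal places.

0.231133

Checks pass: Σm=0; 12 even; l₃=1∈[1,11].
(2·6+1)(2·5+1)(2·1+1) = 429
Δ: 10! 2! 0! / 13! → 1/858
sum: t=5:−1/14400 = -1/14400
3j²(6 5 1; 0 0 0) = Δ·Π!·Σ² = 6/143  (sign +1)
sum: t=3:−1/30240 = -1/30240
3j²(6 5 1; 2 -2 0) = Δ·Π!·Σ² = 16/429  (sign +1)
combine: 4πI² = 429·6/143·16/429 = 96/143
take √, sign +1: I = 0.23113338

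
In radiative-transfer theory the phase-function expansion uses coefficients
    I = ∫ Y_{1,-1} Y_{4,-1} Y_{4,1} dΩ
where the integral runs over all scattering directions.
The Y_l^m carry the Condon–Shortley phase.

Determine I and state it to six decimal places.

-1 − 1 + 1 = -1 ≠ 0: azimuthal integral kills it; I = 0

0.000000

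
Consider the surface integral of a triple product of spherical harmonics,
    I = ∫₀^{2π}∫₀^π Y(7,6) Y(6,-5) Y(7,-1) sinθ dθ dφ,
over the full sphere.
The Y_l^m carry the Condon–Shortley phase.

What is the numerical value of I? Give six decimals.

0.141500

m-sum 0 ✓  L=20 even ✓  1≤7≤13 ✓
Π(2lᵢ+1) = 15×13×15 = 2925
triangle coeff Δ(7,6,7) = 1/2444321880
Σ_t [0,6]: t=0:+1/2612736000 t=1:−1/20736000 t=2:+1/1658880 t=3:−1/746496 t=4:+1/1658880 t=5:−1/20736000 t=6:+1/2612736000 = -1/4354560
(3j)²=1000/138567 [(7 6 7; 0 0 0)], sign=+1
Σ_t [0,1]: t=0:+1/435456000 t=1:−1/3483648000 = 1/497664000
(3j)²=77/6460 [(7 6 7; 6 -5 -1)], sign=+1
⇒ 4πI² = 26250/104329
I = (+1)√(26250/104329/(4π)) = 0.14150025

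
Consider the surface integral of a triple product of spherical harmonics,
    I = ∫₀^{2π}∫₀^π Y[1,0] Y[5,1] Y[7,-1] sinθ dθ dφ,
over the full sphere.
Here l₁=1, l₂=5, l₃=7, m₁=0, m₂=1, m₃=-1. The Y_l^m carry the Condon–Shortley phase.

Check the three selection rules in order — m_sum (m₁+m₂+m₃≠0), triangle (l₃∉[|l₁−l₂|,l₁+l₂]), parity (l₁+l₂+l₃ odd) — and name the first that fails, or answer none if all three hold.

triangle

azimuthal sum: 0 + 1 − 1 = 0  ✓
4 ≤ 7 ≤ 6 (triangle on l)  ✗
L = 1 + 5 + 7 = 13 (odd)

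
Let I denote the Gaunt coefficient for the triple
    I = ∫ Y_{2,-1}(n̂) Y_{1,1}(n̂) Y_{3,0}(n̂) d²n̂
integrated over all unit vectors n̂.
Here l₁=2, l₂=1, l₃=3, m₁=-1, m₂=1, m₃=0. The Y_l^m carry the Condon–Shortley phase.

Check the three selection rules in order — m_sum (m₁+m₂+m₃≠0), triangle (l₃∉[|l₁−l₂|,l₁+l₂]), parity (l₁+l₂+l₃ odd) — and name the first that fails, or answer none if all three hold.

m₁+m₂+m₃ = -1 + 1 + 0 = 0  ✓
triangle: |2−1|=1 ≤ l₃=3 ≤ 2+1=3  ✓
parity: l₁+l₂+l₃ = 6 is even  ✓

none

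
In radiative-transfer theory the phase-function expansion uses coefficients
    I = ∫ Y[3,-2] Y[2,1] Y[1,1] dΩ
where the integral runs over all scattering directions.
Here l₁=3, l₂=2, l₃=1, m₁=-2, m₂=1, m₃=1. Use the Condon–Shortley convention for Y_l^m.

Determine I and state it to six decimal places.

Checks pass: Σm=0; 6 even; l₃=1∈[1,5].
(2·3+1)(2·2+1)(2·1+1) = 105
Δ: 4! 2! 0! / 7! → 1/105
sum: t=2:+1/4 = 1/4
3j²(3 2 1; 0 0 0) = Δ·Π!·Σ² = 3/35  (sign -1)
sum: t=3:−1/12 = -1/12
3j²(3 2 1; -2 1 1) = Δ·Π!·Σ² = 2/21  (sign -1)
combine: 4πI² = 105·3/35·2/21 = 6/7
take √, sign +1: I = 0.26116903

0.261169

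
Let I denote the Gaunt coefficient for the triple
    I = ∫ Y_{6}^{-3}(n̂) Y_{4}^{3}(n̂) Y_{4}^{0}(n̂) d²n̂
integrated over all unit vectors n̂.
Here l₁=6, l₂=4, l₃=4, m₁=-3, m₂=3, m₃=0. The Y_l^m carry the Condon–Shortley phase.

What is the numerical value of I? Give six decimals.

Rules hold: Σm=0, L=14 even, 2≤4≤10.
N = 13·9·9 = 1053
Δ = 6!·6!·2!/15! = 1/1261260
Racah Σ t=2..4: t=2:+1/4608 t=3:−1/1296 t=4:+1/4608 = -7/20736
⇒ 3j(6 4 4; 0 0 0)² = 20/1287, sgn -1
Racah Σ t=5..6: t=5:−1/11520 t=6:+1/25920 = -1/20736
⇒ 3j(6 4 4; -3 3 0)² = 5/429, sgn -1
4πI² = N·(3j₀)²·(3jₘ)² = 300/1573
I = +1·√(0.190718/4π) = 0.12319450

0.123195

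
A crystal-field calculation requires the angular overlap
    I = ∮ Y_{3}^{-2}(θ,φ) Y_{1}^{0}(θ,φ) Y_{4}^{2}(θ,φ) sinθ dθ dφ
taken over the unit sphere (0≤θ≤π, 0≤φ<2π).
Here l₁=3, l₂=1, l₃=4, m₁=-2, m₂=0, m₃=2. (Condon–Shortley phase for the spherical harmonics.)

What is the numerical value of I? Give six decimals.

0.213244

Rules hold: Σm=0, L=8 even, 2≤4≤4.
N = 7·3·9 = 189
Δ = 0!·6!·2!/9! = 1/252
Racah Σ t=0..0: t=0:+1/36 = 1/36
⇒ 3j(3 1 4; 0 0 0)² = 4/63, sgn +1
Racah Σ t=0..0: t=0:+1/120 = 1/120
⇒ 3j(3 1 4; -2 0 2)² = 1/21, sgn +1
4πI² = N·(3j₀)²·(3jₘ)² = 4/7
I = +1·√(0.571429/4π) = 0.21324362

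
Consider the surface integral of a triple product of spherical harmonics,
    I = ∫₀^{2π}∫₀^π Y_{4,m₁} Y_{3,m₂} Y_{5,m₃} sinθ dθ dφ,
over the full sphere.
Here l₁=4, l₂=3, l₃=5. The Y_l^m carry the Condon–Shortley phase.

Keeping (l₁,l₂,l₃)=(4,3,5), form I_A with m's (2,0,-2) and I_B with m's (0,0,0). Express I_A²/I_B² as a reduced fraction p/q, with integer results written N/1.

7/300

Shared (l₁,l₂,l₃)=(4,3,5): N and (l;000)² cancel in I_A²/I_B².
A: Δ = 2!·6!·4!/13! = 1/180180; Racah Σ t=0..2: t=0:+1/576 t=1:−1/480 t=2:+1/8640 = -1/4320; ⇒ 3j(4 3 5; 2 0 -2)² = 1/2145, sgn +1
B: Δ = 2!·6!·4!/13! = 1/180180; Racah Σ t=0..2: t=0:+1/576 t=1:−1/144 t=2:+1/576 = -1/288; ⇒ 3j(4 3 5; 0 0 0)² = 20/1001, sgn +1
I_A²/I_B² = (1/2145)/(20/1001) = 7/300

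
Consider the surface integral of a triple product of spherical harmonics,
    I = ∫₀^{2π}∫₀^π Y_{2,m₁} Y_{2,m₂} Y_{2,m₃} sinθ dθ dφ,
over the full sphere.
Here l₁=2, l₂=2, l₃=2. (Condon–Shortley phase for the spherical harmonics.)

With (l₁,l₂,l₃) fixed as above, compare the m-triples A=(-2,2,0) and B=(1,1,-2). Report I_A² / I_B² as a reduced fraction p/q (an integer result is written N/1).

2/3

Same 2,2,2: normalisation and zero-m 3j drop out of the ratio.
A: Δ: 2! 2! 2! / 7! → 1/630; sum: t=2:+1/8 = 1/8; 3j²(2 2 2; -2 2 0) = Δ·Π!·Σ² = 2/35  (sign +1)
B: Δ: 2! 2! 2! / 7! → 1/630; sum: t=1:−1/4 = -1/4; 3j²(2 2 2; 1 1 -2) = Δ·Π!·Σ² = 3/35  (sign -1)
I_A²/I_B² = (2/35)/(3/35) = 2/3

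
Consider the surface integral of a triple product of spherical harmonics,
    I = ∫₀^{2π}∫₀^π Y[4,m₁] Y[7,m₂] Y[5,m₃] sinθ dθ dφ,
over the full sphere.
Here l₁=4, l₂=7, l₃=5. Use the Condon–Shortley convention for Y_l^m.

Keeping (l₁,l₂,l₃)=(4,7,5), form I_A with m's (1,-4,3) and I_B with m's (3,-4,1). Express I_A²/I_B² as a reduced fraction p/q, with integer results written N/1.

169/294

Shared (l₁,l₂,l₃)=(4,7,5): N and (l;000)² cancel in I_A²/I_B².
A: Δ = 6!·2!·8!/17! = 1/6126120; Racah Σ t=1..3: t=1:−1/345600 t=2:+1/241920 t=3:−1/2903040 = 13/14515200; ⇒ 3j(4 7 5; 1 -4 3)² = 13/7140, sgn +1
B: Δ = 6!·2!·8!/17! = 1/6126120; Racah Σ t=0..1: t=0:+1/518400 t=1:−1/345600 = -1/1036800; ⇒ 3j(4 7 5; 3 -4 1)² = 7/2210, sgn -1
I_A²/I_B² = (13/7140)/(7/2210) = 169/294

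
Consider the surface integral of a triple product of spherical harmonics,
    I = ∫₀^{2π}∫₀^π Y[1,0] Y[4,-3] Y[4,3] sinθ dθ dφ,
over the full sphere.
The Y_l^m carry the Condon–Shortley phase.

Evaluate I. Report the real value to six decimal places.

0.000000

L=9 odd ⇒ parity kills the (l;000) factor ⇒ I = 0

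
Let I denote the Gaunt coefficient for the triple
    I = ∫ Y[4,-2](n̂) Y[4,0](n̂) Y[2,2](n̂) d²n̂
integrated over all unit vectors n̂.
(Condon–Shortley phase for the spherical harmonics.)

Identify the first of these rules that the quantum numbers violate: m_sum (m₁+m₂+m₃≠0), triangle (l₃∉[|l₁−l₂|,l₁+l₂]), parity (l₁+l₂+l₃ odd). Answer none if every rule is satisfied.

m₁+m₂+m₃ = -2 + 0 + 2 = 0  ✓
triangle: |4−4|=0 ≤ l₃=2 ≤ 4+4=8  ✓
parity: l₁+l₂+l₃ = 10 is even  ✓

none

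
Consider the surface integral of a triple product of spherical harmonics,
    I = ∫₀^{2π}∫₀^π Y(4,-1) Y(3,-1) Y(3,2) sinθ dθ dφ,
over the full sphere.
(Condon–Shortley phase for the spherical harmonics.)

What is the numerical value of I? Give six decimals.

m-sum 0 ✓  L=10 even ✓  1≤3≤7 ✓
Π(2lᵢ+1) = 9×7×7 = 441
triangle coeff Δ(4,3,3) = 1/34650
Σ_t [1,3]: t=1:−1/72 t=2:+1/16 t=3:−1/72 = 5/144
(3j)²=2/77 [(4 3 3; 0 0 0)], sign=-1
Σ_t [1,2]: t=1:−1/144 t=2:+1/48 = 1/72
(3j)²=16/693 [(4 3 3; -1 -1 2)], sign=-1
⇒ 4πI² = 32/121
I = (+1)√(32/121/(4π)) = 0.14506992

0.145070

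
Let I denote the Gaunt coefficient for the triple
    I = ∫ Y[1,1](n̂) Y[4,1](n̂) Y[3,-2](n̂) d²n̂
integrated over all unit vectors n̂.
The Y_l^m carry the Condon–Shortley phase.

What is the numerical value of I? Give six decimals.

Rules hold: Σm=0, L=8 even, 3≤3≤5.
N = 3·9·7 = 189
Δ = 2!·0!·6!/9! = 1/252
Racah Σ t=1..1: t=1:−1/36 = -1/36
⇒ 3j(1 4 3; 0 0 0)² = 4/63, sgn +1
Racah Σ t=0..0: t=0:+1/240 = 1/240
⇒ 3j(1 4 3; 1 1 -2)² = 1/84, sgn -1
4πI² = N·(3j₀)²·(3jₘ)² = 1/7
I = -1·√(0.142857/4π) = -0.10662181

-0.106622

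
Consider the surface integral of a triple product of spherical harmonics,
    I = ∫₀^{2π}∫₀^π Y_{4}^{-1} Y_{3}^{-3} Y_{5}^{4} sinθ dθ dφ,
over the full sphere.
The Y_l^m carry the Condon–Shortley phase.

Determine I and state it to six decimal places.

-0.186208

Checks pass: Σm=0; 12 even; l₃=5∈[1,7].
(2·4+1)(2·3+1)(2·5+1) = 693
Δ: 2! 6! 4! / 13! → 1/180180
sum: t=0:+1/576 t=1:−1/144 t=2:+1/576 = -1/288
3j²(4 3 5; 0 0 0) = Δ·Π!·Σ² = 20/1001  (sign +1)
sum: t=0:+1/5760 = 1/5760
3j²(4 3 5; -1 -3 4) = Δ·Π!·Σ² = 9/286  (sign -1)
combine: 4πI² = 693·20/1001·9/286 = 810/1859
take √, sign -1: I = -0.18620781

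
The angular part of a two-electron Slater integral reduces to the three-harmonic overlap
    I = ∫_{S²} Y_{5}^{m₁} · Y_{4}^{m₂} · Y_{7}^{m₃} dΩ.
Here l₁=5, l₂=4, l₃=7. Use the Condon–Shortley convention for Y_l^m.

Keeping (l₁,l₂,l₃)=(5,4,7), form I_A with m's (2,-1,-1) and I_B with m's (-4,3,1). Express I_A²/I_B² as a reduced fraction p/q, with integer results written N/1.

6724/11109

l's match ⇒ only the (l;m) 3-j factors differ between A and B.
A: triangle coeff Δ(5,4,7) = 1/6126120; Σ_t [0,2]: t=0:+1/51840 t=1:−1/69120 t=2:+1/1209600 = 41/7257600; (3j)²=1681/510510 [(5 4 7; 2 -1 -1)], sign=+1
B: triangle coeff Δ(5,4,7) = 1/6126120; Σ_t [1,2]: t=1:−1/29030400 t=2:+1/1209600 = 23/29030400; (3j)²=529/97240 [(5 4 7; -4 3 1)], sign=+1
I_A²/I_B² = (1681/510510)/(529/97240) = 6724/11109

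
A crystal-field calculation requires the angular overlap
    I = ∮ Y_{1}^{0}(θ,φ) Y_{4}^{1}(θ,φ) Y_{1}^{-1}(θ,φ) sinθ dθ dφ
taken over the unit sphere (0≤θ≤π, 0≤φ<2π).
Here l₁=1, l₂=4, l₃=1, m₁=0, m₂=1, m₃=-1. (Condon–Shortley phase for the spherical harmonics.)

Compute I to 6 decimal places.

0.000000

|1−4|≤1≤1+4 violated ⇒ I = 0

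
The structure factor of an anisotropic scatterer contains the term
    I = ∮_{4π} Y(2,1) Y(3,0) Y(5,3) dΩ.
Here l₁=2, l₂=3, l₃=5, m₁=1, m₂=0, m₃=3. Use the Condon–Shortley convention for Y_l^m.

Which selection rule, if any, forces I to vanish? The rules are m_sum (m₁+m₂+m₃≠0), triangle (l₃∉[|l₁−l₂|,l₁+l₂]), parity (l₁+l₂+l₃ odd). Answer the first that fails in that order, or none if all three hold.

Σmᵢ = 4  ✗
l₃∈[|l₁−l₂|,l₁+l₂]=[1,5], have l₃=5
Σlᵢ = 10 ⇒ even

m_sum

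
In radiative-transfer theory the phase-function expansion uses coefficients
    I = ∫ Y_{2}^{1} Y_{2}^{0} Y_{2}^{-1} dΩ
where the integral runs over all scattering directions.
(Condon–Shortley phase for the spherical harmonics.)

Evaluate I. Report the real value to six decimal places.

-0.090112

m-sum 0 ✓  L=6 even ✓  0≤2≤4 ✓
Π(2lᵢ+1) = 5×5×5 = 125
triangle coeff Δ(2,2,2) = 1/630
Σ_t [0,2]: t=0:+1/8 t=1:−1/1 t=2:+1/8 = -3/4
(3j)²=2/35 [(2 2 2; 0 0 0)], sign=-1
Σ_t [0,1]: t=0:+1/4 t=1:−1/2 = -1/4
(3j)²=1/70 [(2 2 2; 1 0 -1)], sign=+1
⇒ 4πI² = 5/49
I = (-1)√(5/49/(4π)) = -0.09011188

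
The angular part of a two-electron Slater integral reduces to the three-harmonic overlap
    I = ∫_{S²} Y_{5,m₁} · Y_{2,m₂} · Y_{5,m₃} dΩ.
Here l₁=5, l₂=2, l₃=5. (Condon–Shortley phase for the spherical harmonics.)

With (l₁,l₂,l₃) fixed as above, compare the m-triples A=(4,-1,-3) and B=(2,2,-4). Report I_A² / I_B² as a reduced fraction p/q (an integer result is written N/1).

49/24

l's match ⇒ only the (l;m) 3-j factors differ between A and B.
A: triangle coeff Δ(5,2,5) = 1/38610; Σ_t [0,1]: t=0:+1/10080 t=1:−1/80640 = 1/11520; (3j)²=49/1430 [(5 2 5; 4 -1 -3)], sign=+1
B: triangle coeff Δ(5,2,5) = 1/38610; Σ_t [2,2]: t=2:+1/20160 = 1/20160; (3j)²=12/715 [(5 2 5; 2 2 -4)], sign=-1
I_A²/I_B² = (49/1430)/(12/715) = 49/24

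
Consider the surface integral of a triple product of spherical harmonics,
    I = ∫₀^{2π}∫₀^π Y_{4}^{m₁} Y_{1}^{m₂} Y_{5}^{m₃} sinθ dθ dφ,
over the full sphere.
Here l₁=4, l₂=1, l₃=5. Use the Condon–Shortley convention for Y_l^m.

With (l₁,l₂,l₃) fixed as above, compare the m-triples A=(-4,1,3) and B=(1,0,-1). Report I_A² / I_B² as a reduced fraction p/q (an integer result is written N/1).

l's match ⇒ only the (l;m) 3-j factors differ between A and B.
A: triangle coeff Δ(4,1,5) = 1/495; Σ_t [0,0]: t=0:+1/80640 = 1/80640; (3j)²=1/495 [(4 1 5; -4 1 3)], sign=+1
B: triangle coeff Δ(4,1,5) = 1/495; Σ_t [0,0]: t=0:+1/720 = 1/720; (3j)²=8/165 [(4 1 5; 1 0 -1)], sign=+1
I_A²/I_B² = (1/495)/(8/165) = 1/24

1/24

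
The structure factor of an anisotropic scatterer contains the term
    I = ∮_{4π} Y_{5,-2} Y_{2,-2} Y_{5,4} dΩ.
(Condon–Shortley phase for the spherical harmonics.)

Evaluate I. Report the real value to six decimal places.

-0.137240

Checks pass: Σm=0; 12 even; l₃=5∈[3,7].
(2·5+1)(2·2+1)(2·5+1) = 605
Δ: 2! 8! 2! / 13! → 1/38610
sum: t=0:+1/2880 t=1:−1/576 t=2:+1/2880 = -1/960
3j²(5 2 5; 0 0 0) = Δ·Π!·Σ² = 10/429  (sign +1)
sum: t=0:+1/20160 = 1/20160
3j²(5 2 5; -2 -2 4) = Δ·Π!·Σ² = 12/715  (sign -1)
combine: 4πI² = 605·10/429·12/715 = 40/169
take √, sign -1: I = -0.13724032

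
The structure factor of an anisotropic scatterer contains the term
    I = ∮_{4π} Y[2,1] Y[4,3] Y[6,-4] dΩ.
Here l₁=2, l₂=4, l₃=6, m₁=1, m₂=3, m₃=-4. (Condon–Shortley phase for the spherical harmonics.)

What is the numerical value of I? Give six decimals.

0.246389

Rules hold: Σm=0, L=12 even, 2≤6≤6.
N = 5·9·13 = 585
Δ = 0!·4!·8!/13! = 1/6435
Racah Σ t=0..0: t=0:+1/2304 = 1/2304
⇒ 3j(2 4 6; 0 0 0)² = 5/143, sgn +1
Racah Σ t=0..0: t=0:+1/30240 = 1/30240
⇒ 3j(2 4 6; 1 3 -4)² = 16/429, sgn +1
4πI² = N·(3j₀)²·(3jₘ)² = 1200/1573
I = +1·√(0.762873/4π) = 0.24638901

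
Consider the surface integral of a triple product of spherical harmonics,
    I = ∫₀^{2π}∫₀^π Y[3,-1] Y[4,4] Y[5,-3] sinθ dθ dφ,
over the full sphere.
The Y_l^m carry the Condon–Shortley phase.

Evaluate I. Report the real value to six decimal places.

0.169606

Checks pass: Σm=0; 12 even; l₃=5∈[1,7].
(2·3+1)(2·4+1)(2·5+1) = 693
Δ: 2! 4! 6! / 13! → 1/180180
sum: t=0:+1/576 t=1:−1/144 t=2:+1/576 = -1/288
3j²(3 4 5; 0 0 0) = Δ·Π!·Σ² = 20/1001  (sign +1)
sum: t=2:+1/5760 = 1/5760
3j²(3 4 5; -1 4 -3) = Δ·Π!·Σ² = 56/2145  (sign +1)
combine: 4πI² = 693·20/1001·56/2145 = 672/1859
take √, sign +1: I = 0.16960553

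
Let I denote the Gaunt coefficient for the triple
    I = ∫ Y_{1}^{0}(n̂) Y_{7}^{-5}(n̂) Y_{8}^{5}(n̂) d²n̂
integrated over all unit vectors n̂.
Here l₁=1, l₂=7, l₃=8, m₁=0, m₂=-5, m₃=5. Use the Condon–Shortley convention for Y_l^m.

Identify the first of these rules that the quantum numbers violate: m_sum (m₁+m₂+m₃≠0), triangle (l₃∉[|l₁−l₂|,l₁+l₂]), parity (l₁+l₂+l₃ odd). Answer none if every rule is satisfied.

Σmᵢ = 0  ✓
l₃∈[|l₁−l₂|,l₁+l₂]=[6,8], have l₃=8  ✓
Σlᵢ = 16 ⇒ even  ✓

none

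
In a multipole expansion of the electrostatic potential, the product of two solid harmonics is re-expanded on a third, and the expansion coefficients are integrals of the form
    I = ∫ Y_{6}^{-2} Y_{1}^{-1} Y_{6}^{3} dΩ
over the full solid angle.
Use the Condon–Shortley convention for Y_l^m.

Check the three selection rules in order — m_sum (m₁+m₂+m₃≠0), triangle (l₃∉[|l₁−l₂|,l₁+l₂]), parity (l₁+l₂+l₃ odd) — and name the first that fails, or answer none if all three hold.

parity

Σmᵢ = 0  ✓
l₃∈[|l₁−l₂|,l₁+l₂]=[5,7], have l₃=6  ✓
Σlᵢ = 13 ⇒ odd  ✗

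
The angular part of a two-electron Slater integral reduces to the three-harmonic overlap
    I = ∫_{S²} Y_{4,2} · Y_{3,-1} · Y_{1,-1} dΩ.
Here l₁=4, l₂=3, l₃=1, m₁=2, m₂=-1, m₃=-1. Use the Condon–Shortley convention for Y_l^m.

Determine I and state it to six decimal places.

m-sum 0 ✓  L=8 even ✓  1≤1≤7 ✓
Π(2lᵢ+1) = 9×7×3 = 189
triangle coeff Δ(4,3,1) = 1/252
Σ_t [3,3]: t=3:−1/36 = -1/36
(3j)²=4/63 [(4 3 1; 0 0 0)], sign=+1
Σ_t [2,2]: t=2:+1/96 = 1/96
(3j)²=5/84 [(4 3 1; 2 -1 -1)], sign=+1
⇒ 4πI² = 5/7
I = (+1)√(5/7/(4π)) = 0.23841361

0.238414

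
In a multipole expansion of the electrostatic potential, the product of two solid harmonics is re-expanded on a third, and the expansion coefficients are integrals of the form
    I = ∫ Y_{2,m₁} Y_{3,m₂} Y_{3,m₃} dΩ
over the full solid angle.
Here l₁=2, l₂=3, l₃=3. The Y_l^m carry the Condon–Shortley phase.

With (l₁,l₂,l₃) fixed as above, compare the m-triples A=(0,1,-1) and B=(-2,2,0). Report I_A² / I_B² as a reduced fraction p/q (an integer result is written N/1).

Shared (l₁,l₂,l₃)=(2,3,3): N and (l;000)² cancel in I_A²/I_B².
A: Δ = 2!·2!·4!/9! = 1/3780; Racah Σ t=0..2: t=0:+1/96 t=1:−1/6 t=2:+1/16 = -3/32; ⇒ 3j(2 3 3; 0 1 -1)² = 3/140, sgn -1
B: Δ = 2!·2!·4!/9! = 1/3780; Racah Σ t=2..2: t=2:+1/24 = 1/24; ⇒ 3j(2 3 3; -2 2 0)² = 1/21, sgn -1
I_A²/I_B² = (3/140)/(1/21) = 9/20

9/20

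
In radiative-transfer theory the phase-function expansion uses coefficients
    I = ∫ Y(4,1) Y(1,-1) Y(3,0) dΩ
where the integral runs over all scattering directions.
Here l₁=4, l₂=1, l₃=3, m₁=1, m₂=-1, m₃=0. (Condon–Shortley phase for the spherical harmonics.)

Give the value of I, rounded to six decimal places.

Checks pass: Σm=0; 8 even; l₃=3∈[3,5].
(2·4+1)(2·1+1)(2·3+1) = 189
Δ: 2! 6! 0! / 9! → 1/252
sum: t=1:−1/36 = -1/36
3j²(4 1 3; 0 0 0) = Δ·Π!·Σ² = 4/63  (sign +1)
sum: t=0:+1/72 = 1/72
3j²(4 1 3; 1 -1 0) = Δ·Π!·Σ² = 5/126  (sign -1)
combine: 4πI² = 189·4/63·5/126 = 10/21
take √, sign -1: I = -0.19466390

-0.194664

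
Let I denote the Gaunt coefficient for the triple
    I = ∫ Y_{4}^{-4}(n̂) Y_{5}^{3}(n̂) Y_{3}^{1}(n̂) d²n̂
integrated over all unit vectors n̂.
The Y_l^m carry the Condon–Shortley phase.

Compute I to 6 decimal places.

0.169606

m-sum 0 ✓  L=12 even ✓  1≤3≤9 ✓
Π(2lᵢ+1) = 9×11×7 = 693
triangle coeff Δ(4,5,3) = 1/180180
Σ_t [2,4]: t=2:+1/576 t=3:−1/144 t=4:+1/576 = -1/288
(3j)²=20/1001 [(4 5 3; 0 0 0)], sign=+1
Σ_t [6,6]: t=6:+1/5760 = 1/5760
(3j)²=56/2145 [(4 5 3; -4 3 1)], sign=+1
⇒ 4πI² = 672/1859
I = (+1)√(672/1859/(4π)) = 0.16960553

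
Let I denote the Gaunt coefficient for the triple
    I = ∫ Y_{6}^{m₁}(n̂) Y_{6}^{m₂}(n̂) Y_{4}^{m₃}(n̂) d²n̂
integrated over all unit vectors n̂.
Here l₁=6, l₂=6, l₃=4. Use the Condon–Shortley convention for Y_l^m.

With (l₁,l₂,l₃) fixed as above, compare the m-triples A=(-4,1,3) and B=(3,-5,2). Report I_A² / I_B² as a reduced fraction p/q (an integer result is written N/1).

875/792

Same 6,6,4: normalisation and zero-m 3j drop out of the ratio.
A: Δ: 8! 4! 4! / 17! → 1/15315300; sum: t=6:+1/207360 t=7:−1/725760 = 1/290304; 3j²(6 6 4; -4 1 3) = Δ·Π!·Σ² = 125/7293  (sign -1)
B: Δ: 8! 4! 4! / 17! → 1/15315300; sum: t=0:+1/1451520 t=1:−1/483840 = -1/725760; 3j²(6 6 4; 3 -5 2) = Δ·Π!·Σ² = 24/1547  (sign -1)
I_A²/I_B² = (125/7293)/(24/1547) = 875/792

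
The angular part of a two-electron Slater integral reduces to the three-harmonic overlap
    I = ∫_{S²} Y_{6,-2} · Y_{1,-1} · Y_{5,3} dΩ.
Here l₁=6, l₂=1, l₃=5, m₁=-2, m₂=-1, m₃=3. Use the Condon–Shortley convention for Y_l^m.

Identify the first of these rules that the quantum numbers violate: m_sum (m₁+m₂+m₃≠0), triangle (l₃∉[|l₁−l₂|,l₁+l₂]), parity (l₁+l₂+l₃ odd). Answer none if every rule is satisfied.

none

Σmᵢ = 0  ✓
l₃∈[|l₁−l₂|,l₁+l₂]=[5,7], have l₃=5  ✓
Σlᵢ = 12 ⇒ even  ✓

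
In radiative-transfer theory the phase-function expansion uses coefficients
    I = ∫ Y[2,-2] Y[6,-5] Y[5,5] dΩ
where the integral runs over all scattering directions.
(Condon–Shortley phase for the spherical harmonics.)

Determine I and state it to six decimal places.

0.000000

-2 − 5 + 5 = -2 ≠ 0: azimuthal integral kills it; I = 0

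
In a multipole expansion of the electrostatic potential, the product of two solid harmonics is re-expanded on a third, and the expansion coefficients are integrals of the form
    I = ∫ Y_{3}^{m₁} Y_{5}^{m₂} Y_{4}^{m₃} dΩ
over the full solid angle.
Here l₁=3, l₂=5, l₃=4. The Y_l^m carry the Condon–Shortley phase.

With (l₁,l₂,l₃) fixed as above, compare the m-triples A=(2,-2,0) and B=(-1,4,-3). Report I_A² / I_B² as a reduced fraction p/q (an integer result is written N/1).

Same 3,5,4: normalisation and zero-m 3j drop out of the ratio.
A: Δ: 4! 2! 6! / 13! → 1/180180; sum: t=0:+1/864 t=1:−1/576 = -1/1728; 3j²(3 5 4; 2 -2 0) = Δ·Π!·Σ² = 5/1287  (sign -1)
B: Δ: 4! 2! 6! / 13! → 1/180180; sum: t=3:−1/4320 t=4:+1/5760 = -1/17280; 3j²(3 5 4; -1 4 -3) = Δ·Π!·Σ² = 7/4290  (sign +1)
I_A²/I_B² = (5/1287)/(7/4290) = 50/21

50/21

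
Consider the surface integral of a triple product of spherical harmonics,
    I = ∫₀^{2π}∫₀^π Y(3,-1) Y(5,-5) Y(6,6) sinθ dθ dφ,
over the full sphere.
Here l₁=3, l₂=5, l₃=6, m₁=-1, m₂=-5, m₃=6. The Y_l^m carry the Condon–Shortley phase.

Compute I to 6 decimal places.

Rules hold: Σm=0, L=14 even, 2≤6≤8.
N = 7·11·13 = 1001
Δ = 2!·4!·8!/15! = 1/675675
Racah Σ t=0..2: t=0:+1/8640 t=1:−1/2304 t=2:+1/8640 = -7/34560
⇒ 3j(3 5 6; 0 0 0)² = 7/429, sgn -1
Racah Σ t=0..0: t=0:+1/1935360 = 1/1935360
⇒ 3j(3 5 6; -1 -5 6)² = 3/91, sgn +1
4πI² = N·(3j₀)²·(3jₘ)² = 7/13
I = -1·√(0.538462/4π) = -0.20700098

-0.207001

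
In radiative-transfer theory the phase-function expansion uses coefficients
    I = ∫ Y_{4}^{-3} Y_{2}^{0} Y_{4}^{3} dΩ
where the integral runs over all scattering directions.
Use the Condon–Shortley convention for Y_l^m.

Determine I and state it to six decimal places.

0.057344

Checks pass: Σm=0; 10 even; l₃=4∈[2,6].
(2·4+1)(2·2+1)(2·4+1) = 405
Δ: 2! 6! 2! / 11! → 1/13860
sum: t=0:+1/192 t=1:−1/36 t=2:+1/192 = -5/288
3j²(4 2 4; 0 0 0) = Δ·Π!·Σ² = 20/693  (sign -1)
sum: t=1:−1/720 t=2:+1/480 = 1/1440
3j²(4 2 4; -3 0 3) = Δ·Π!·Σ² = 7/1980  (sign -1)
combine: 4πI² = 405·20/693·7/1980 = 5/121
take √, sign +1: I = 0.05734392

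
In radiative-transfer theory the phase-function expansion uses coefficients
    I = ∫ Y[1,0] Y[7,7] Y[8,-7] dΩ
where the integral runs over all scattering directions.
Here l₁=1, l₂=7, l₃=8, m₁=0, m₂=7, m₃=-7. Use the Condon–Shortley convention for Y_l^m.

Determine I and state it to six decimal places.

-0.118504

Checks pass: Σm=0; 16 even; l₃=8∈[6,8].
(2·1+1)(2·7+1)(2·8+1) = 765
Δ: 0! 2! 14! / 17! → 1/2040
sum: t=0:+1/25401600 = 1/25401600
3j²(1 7 8; 0 0 0) = Δ·Π!·Σ² = 8/255  (sign +1)
sum: t=0:+1/87178291200 = 1/87178291200
3j²(1 7 8; 0 7 -7) = Δ·Π!·Σ² = 1/136  (sign -1)
combine: 4πI² = 765·8/255·1/136 = 3/17
take √, sign -1: I = -0.11850352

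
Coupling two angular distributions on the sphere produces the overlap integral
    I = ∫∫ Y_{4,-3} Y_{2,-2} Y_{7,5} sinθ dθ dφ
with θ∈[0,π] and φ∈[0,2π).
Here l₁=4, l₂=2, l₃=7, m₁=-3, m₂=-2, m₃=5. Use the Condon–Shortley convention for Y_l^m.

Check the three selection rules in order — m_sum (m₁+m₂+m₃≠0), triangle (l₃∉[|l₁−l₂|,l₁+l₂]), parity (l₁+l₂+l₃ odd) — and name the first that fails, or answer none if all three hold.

azimuthal sum: -3 − 2 + 5 = 0  ✓
2 ≤ 7 ≤ 6 (triangle on l)  ✗
L = 4 + 2 + 7 = 13 (odd)

triangle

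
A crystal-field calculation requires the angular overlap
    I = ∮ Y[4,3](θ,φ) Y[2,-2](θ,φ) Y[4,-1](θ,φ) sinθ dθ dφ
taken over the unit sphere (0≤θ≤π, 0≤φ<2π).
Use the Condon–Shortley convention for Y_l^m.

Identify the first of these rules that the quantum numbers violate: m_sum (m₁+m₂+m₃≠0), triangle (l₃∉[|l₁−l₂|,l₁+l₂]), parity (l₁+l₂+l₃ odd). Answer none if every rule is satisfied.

azimuthal sum: 3 − 2 − 1 = 0  ✓
2 ≤ 4 ≤ 6 (triangle on l)  ✓
L = 4 + 2 + 4 = 10 (even)  ✓

none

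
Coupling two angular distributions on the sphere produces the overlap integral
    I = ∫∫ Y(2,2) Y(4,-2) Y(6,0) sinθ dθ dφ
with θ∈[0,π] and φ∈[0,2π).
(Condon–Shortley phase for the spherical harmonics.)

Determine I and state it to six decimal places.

0.061597

m-sum 0 ✓  L=12 even ✓  2≤6≤6 ✓
Π(2lᵢ+1) = 5×9×13 = 585
triangle coeff Δ(2,4,6) = 1/6435
Σ_t [0,0]: t=0:+1/2304 = 1/2304
(3j)²=5/143 [(2 4 6; 0 0 0)], sign=+1
Σ_t [0,0]: t=0:+1/34560 = 1/34560
(3j)²=1/429 [(2 4 6; 2 -2 0)], sign=+1
⇒ 4πI² = 75/1573
I = (+1)√(75/1573/(4π)) = 0.06159725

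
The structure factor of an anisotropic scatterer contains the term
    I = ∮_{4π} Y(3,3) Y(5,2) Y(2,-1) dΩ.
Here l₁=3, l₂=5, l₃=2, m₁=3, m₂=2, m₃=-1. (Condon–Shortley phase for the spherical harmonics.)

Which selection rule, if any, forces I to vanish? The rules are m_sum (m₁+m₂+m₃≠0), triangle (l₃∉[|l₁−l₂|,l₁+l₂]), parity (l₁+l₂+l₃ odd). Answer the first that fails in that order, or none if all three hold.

azimuthal sum: 3 + 2 − 1 = 4  ✗
2 ≤ 2 ≤ 8 (triangle on l)
L = 3 + 5 + 2 = 10 (even)

m_sum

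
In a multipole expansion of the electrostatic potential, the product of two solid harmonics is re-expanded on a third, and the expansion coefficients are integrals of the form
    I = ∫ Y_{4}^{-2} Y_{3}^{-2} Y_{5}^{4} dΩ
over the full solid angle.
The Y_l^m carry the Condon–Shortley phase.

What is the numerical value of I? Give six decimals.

0.143343

m-sum 0 ✓  L=12 even ✓  1≤5≤7 ✓
Π(2lᵢ+1) = 9×7×11 = 693
triangle coeff Δ(4,3,5) = 1/180180
Σ_t [0,2]: t=0:+1/576 t=1:−1/144 t=2:+1/576 = -1/288
(3j)²=20/1001 [(4 3 5; 0 0 0)], sign=+1
Σ_t [0,1]: t=0:+1/8640 t=1:−1/2880 = -1/4320
(3j)²=8/429 [(4 3 5; -2 -2 4)], sign=+1
⇒ 4πI² = 480/1859
I = (+1)√(480/1859/(4π)) = 0.14334284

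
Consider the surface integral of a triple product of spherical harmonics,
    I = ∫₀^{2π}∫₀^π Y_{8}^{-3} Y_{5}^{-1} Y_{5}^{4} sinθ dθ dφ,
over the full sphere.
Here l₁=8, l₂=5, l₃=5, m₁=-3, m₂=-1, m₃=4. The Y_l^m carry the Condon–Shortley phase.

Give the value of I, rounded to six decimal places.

0.162689

m-sum 0 ✓  L=18 even ✓  3≤5≤13 ✓
Π(2lᵢ+1) = 17×11×11 = 2057
triangle coeff Δ(8,5,5) = 1/37413090
Σ_t [3,5]: t=3:−1/1036800 t=4:+1/331776 t=5:−1/1036800 = 1/921600
(3j)²=490/46189 [(8 5 5; 0 0 0)], sign=-1
Σ_t [3,4]: t=3:−1/29030400 t=4:+1/5806080 = 1/7257600
(3j)²=64/4199 [(8 5 5; -3 -1 4)], sign=-1
⇒ 4πI² = 344960/1037153
I = (+1)√(344960/1037153/(4π)) = 0.16268894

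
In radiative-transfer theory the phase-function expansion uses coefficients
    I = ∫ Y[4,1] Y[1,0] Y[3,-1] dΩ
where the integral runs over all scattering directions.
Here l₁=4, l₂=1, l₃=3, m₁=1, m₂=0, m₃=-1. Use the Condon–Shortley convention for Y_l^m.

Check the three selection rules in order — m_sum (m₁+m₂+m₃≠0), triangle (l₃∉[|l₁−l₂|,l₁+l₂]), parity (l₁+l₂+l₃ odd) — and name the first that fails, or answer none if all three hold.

none

azimuthal sum: 1 + 0 − 1 = 0  ✓
3 ≤ 3 ≤ 5 (triangle on l)  ✓
L = 4 + 1 + 3 = 8 (even)  ✓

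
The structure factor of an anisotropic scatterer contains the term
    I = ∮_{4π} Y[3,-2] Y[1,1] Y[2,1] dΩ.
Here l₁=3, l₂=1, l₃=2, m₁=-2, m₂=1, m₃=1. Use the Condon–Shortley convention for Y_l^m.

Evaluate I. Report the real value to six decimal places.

0.261169

Rules hold: Σm=0, L=6 even, 2≤2≤4.
N = 7·3·5 = 105
Δ = 2!·4!·0!/7! = 1/105
Racah Σ t=1..1: t=1:−1/4 = -1/4
⇒ 3j(3 1 2; 0 0 0)² = 3/35, sgn -1
Racah Σ t=2..2: t=2:+1/12 = 1/12
⇒ 3j(3 1 2; -2 1 1)² = 2/21, sgn -1
4πI² = N·(3j₀)²·(3jₘ)² = 6/7
I = +1·√(0.857143/4π) = 0.26116903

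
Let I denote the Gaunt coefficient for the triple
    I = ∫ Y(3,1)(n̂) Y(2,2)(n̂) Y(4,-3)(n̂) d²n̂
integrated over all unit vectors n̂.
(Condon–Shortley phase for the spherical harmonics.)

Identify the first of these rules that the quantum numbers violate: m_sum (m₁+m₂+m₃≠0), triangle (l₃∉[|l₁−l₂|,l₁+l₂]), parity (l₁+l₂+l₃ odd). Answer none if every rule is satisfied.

parity

azimuthal sum: 1 + 2 − 3 = 0  ✓
1 ≤ 4 ≤ 5 (triangle on l)  ✓
L = 3 + 2 + 4 = 9 (odd)  ✗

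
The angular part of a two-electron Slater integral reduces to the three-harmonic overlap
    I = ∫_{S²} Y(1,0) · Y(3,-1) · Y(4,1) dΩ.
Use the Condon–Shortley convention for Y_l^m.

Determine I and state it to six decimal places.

Rules hold: Σm=0, L=8 even, 2≤4≤4.
N = 3·7·9 = 189
Δ = 0!·2!·6!/9! = 1/252
Racah Σ t=0..0: t=0:+1/36 = 1/36
⇒ 3j(1 3 4; 0 0 0)² = 4/63, sgn +1
Racah Σ t=0..0: t=0:+1/48 = 1/48
⇒ 3j(1 3 4; 0 -1 1)² = 5/84, sgn -1
4πI² = N·(3j₀)²·(3jₘ)² = 5/7
I = -1·√(0.714286/4π) = -0.23841361

-0.238414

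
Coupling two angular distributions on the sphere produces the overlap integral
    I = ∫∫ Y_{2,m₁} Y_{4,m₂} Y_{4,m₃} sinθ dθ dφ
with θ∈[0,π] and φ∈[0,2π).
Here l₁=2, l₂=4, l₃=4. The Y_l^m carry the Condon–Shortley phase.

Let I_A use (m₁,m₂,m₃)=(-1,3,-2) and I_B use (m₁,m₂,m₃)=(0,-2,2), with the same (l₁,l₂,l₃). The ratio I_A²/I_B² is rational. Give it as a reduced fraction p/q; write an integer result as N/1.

525/64

Shared (l₁,l₂,l₃)=(2,4,4): N and (l;000)² cancel in I_A²/I_B².
A: Δ = 2!·2!·6!/11! = 1/13860; Racah Σ t=1..2: t=1:−1/1440 t=2:+1/240 = 1/288; ⇒ 3j(2 4 4; -1 3 -2)² = 5/132, sgn +1
B: Δ = 2!·2!·6!/11! = 1/13860; Racah Σ t=0..2: t=0:+1/192 t=1:−1/120 t=2:+1/2880 = -1/360; ⇒ 3j(2 4 4; 0 -2 2)² = 16/3465, sgn -1
I_A²/I_B² = (5/132)/(16/3465) = 525/64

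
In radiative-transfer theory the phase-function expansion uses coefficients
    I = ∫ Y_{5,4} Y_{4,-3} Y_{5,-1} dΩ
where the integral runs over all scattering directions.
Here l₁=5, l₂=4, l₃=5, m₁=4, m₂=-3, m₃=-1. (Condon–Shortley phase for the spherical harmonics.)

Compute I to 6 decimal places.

-0.168084

Checks pass: Σm=0; 14 even; l₃=5∈[1,9].
(2·5+1)(2·4+1)(2·5+1) = 1089
Δ: 4! 6! 4! / 15! → 1/3153150
sum: t=0:+1/69120 t=1:−1/1728 t=2:+1/576 t=3:−1/1728 t=4:+1/69120 = 7/11520
3j²(5 4 5; 0 0 0) = Δ·Π!·Σ² = 2/143  (sign -1)
sum: t=0:+1/17280 t=1:−1/103680 = 1/20736
3j²(5 4 5; 4 -3 -1) = Δ·Π!·Σ² = 10/429  (sign +1)
combine: 4πI² = 1089·2/143·10/429 = 60/169
take √, sign -1: I = -0.16808437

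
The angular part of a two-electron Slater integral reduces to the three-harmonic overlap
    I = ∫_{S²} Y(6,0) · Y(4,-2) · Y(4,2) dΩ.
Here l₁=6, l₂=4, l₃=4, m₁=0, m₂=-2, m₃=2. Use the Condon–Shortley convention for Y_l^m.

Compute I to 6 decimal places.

-0.156478

Checks pass: Σm=0; 14 even; l₃=4∈[2,10].
(2·6+1)(2·4+1)(2·4+1) = 1053
Δ: 6! 6! 2! / 15! → 1/1261260
sum: t=2:+1/4608 t=3:−1/1296 t=4:+1/4608 = -7/20736
3j²(6 4 4; 0 0 0) = Δ·Π!·Σ² = 20/1287  (sign -1)
sum: t=0:+1/1036800 t=1:−1/14400 t=2:+1/4608 = 77/518400
3j²(6 4 4; 0 -2 2) = Δ·Π!·Σ² = 11/585  (sign +1)
combine: 4πI² = 1053·20/1287·11/585 = 4/13
take √, sign -1: I = -0.15647804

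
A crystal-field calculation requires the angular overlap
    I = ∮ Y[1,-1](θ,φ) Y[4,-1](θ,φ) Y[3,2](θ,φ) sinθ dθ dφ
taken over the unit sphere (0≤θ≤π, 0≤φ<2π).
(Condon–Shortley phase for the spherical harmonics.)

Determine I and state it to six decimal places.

-0.106622

Rules hold: Σm=0, L=8 even, 3≤3≤5.
N = 3·9·7 = 189
Δ = 2!·0!·6!/9! = 1/252
Racah Σ t=1..1: t=1:−1/36 = -1/36
⇒ 3j(1 4 3; 0 0 0)² = 4/63, sgn +1
Racah Σ t=2..2: t=2:+1/240 = 1/240
⇒ 3j(1 4 3; -1 -1 2)² = 1/84, sgn -1
4πI² = N·(3j₀)²·(3jₘ)² = 1/7
I = -1·√(0.142857/4π) = -0.10662181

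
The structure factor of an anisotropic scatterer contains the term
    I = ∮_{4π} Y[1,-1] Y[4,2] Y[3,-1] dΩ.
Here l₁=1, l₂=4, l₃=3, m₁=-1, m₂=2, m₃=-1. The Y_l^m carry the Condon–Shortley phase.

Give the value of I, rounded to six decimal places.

Rules hold: Σm=0, L=8 even, 3≤3≤5.
N = 3·9·7 = 189
Δ = 2!·0!·6!/9! = 1/252
Racah Σ t=1..1: t=1:−1/36 = -1/36
⇒ 3j(1 4 3; 0 0 0)² = 4/63, sgn +1
Racah Σ t=2..2: t=2:+1/96 = 1/96
⇒ 3j(1 4 3; -1 2 -1)² = 5/84, sgn +1
4πI² = N·(3j₀)²·(3jₘ)² = 5/7
I = +1·√(0.714286/4π) = 0.23841361

0.238414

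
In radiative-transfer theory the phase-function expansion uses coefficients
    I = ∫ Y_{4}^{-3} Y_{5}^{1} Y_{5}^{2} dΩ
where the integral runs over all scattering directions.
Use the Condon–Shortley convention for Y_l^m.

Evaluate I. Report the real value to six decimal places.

-0.048522

Checks pass: Σm=0; 14 even; l₃=5∈[1,9].
(2·4+1)(2·5+1)(2·5+1) = 1089
Δ: 4! 4! 6! / 15! → 1/3153150
sum: t=0:+1/69120 t=1:−1/1728 t=2:+1/576 t=3:−1/1728 t=4:+1/69120 = 7/11520
3j²(4 5 5; 0 0 0) = Δ·Π!·Σ² = 2/143  (sign -1)
sum: t=3:−1/5184 t=4:+1/6912 = -1/20736
3j²(4 5 5; -3 1 2) = Δ·Π!·Σ² = 5/2574  (sign +1)
combine: 4πI² = 1089·2/143·5/2574 = 5/169
take √, sign -1: I = -0.04852178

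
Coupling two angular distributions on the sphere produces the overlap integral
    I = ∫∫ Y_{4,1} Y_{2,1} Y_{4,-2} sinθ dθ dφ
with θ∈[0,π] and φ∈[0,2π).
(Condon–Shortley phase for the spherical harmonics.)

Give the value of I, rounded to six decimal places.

0.127700

Checks pass: Σm=0; 10 even; l₃=4∈[2,6].
(2·4+1)(2·2+1)(2·4+1) = 405
Δ: 2! 6! 2! / 11! → 1/13860
sum: t=0:+1/192 t=1:−1/36 t=2:+1/192 = -5/288
3j²(4 2 4; 0 0 0) = Δ·Π!·Σ² = 20/693  (sign -1)
sum: t=1:−1/96 t=2:+1/240 = -1/160
3j²(4 2 4; 1 1 -2) = Δ·Π!·Σ² = 27/1540  (sign -1)
combine: 4πI² = 405·20/693·27/1540 = 1215/5929
take √, sign +1: I = 0.12770047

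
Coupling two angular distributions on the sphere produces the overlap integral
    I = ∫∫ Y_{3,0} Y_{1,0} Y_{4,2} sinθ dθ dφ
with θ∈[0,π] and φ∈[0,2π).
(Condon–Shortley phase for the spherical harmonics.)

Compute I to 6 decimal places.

0.000000

Σmᵢ = 2 ≠ 0, so the φ-integral vanishes; I = 0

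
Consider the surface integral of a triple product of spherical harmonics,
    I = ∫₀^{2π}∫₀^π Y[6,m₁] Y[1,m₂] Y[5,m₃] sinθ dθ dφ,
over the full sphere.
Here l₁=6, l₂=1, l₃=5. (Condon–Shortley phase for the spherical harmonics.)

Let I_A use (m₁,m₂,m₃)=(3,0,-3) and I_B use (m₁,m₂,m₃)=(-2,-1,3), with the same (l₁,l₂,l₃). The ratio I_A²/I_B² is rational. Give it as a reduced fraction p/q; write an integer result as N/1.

9/2

l's match ⇒ only the (l;m) 3-j factors differ between A and B.
A: triangle coeff Δ(6,1,5) = 1/858; Σ_t [1,1]: t=1:−1/80640 = -1/80640; (3j)²=9/286 [(6 1 5; 3 0 -3)], sign=-1
B: triangle coeff Δ(6,1,5) = 1/858; Σ_t [0,0]: t=0:+1/161280 = 1/161280; (3j)²=1/143 [(6 1 5; -2 -1 3)], sign=+1
I_A²/I_B² = (9/286)/(1/143) = 9/2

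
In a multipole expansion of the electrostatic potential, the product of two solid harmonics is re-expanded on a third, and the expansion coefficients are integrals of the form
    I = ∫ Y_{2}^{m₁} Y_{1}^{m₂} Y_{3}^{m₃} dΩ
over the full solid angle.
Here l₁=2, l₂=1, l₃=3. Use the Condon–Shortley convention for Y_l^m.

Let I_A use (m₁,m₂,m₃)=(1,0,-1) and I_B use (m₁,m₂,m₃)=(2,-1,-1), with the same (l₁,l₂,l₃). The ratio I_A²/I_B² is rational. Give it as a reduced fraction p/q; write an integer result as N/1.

Shared (l₁,l₂,l₃)=(2,1,3): N and (l;000)² cancel in I_A²/I_B².
A: Δ = 0!·4!·2!/7! = 1/105; Racah Σ t=0..0: t=0:+1/6 = 1/6; ⇒ 3j(2 1 3; 1 0 -1)² = 8/105, sgn +1
B: Δ = 0!·4!·2!/7! = 1/105; Racah Σ t=0..0: t=0:+1/48 = 1/48; ⇒ 3j(2 1 3; 2 -1 -1)² = 1/105, sgn +1
I_A²/I_B² = (8/105)/(1/105) = 8/1

8/1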